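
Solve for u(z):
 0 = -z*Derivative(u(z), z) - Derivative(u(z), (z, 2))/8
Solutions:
 u(z) = C1 + C2*erf(2*z)


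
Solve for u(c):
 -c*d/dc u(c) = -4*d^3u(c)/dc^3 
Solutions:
 u(c) = C1 + Integral(C2*airyai(2^(1/3)*c/2) + C3*airybi(2^(1/3)*c/2), c)


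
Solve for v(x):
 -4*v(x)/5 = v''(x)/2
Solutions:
 v(x) = C1*sin(2*sqrt(10)*x/5) + C2*cos(2*sqrt(10)*x/5)


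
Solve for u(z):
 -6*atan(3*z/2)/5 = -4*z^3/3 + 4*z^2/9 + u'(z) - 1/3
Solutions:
 u(z) = C1 + z^4/3 - 4*z^3/27 - 6*z*atan(3*z/2)/5 + z/3 + 2*log(9*z^2 + 4)/5


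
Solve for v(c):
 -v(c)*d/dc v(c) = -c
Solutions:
 v(c) = -sqrt(C1 + c^2)
 v(c) = sqrt(C1 + c^2)


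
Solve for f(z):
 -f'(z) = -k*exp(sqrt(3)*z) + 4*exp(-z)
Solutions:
 f(z) = C1 + sqrt(3)*k*exp(sqrt(3)*z)/3 + 4*exp(-z)


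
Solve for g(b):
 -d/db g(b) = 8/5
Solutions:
 g(b) = C1 - 8*b/5


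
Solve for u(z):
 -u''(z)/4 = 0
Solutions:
 u(z) = C1 + C2*z


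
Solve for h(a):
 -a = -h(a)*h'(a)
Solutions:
 h(a) = -sqrt(C1 + a^2)
 h(a) = sqrt(C1 + a^2)


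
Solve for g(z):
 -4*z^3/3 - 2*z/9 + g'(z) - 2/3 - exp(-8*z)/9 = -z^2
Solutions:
 g(z) = C1 + z^4/3 - z^3/3 + z^2/9 + 2*z/3 - exp(-8*z)/72


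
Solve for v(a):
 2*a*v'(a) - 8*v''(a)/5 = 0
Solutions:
 v(a) = C1 + C2*erfi(sqrt(10)*a/4)


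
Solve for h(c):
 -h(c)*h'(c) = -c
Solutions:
 h(c) = -sqrt(C1 + c^2)
 h(c) = sqrt(C1 + c^2)


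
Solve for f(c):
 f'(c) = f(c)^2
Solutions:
 f(c) = -1/(C1 + c)


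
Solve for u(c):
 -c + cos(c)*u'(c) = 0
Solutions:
 u(c) = C1 + Integral(c/cos(c), c)


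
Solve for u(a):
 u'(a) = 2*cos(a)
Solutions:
 u(a) = C1 + 2*sin(a)


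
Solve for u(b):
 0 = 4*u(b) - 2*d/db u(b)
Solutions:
 u(b) = C1*exp(2*b)


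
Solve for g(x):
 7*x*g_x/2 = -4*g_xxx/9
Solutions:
 g(x) = C1 + Integral(C2*airyai(-63^(1/3)*x/2) + C3*airybi(-63^(1/3)*x/2), x)


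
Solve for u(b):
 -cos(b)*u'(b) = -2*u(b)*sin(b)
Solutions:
 u(b) = C1/cos(b)^2


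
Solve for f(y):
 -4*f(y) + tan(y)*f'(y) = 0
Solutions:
 f(y) = C1*sin(y)^4


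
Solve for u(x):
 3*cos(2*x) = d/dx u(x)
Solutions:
 u(x) = C1 + 3*sin(2*x)/2


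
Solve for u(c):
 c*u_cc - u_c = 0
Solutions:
 u(c) = C1 + C2*c^2


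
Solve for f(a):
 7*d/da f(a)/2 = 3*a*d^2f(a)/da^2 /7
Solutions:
 f(a) = C1 + C2*a^(55/6)


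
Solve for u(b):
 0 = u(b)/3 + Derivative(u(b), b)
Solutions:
 u(b) = C1*exp(-b/3)


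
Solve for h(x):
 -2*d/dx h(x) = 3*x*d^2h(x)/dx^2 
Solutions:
 h(x) = C1 + C2*x^(1/3)


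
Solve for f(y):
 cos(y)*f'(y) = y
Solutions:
 f(y) = C1 + Integral(y/cos(y), y)


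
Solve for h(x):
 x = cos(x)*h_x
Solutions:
 h(x) = C1 + Integral(x/cos(x), x)


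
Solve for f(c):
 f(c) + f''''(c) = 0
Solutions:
 f(c) = (C1*sin(sqrt(2)*c/2) + C2*cos(sqrt(2)*c/2))*exp(-sqrt(2)*c/2) + (C3*sin(sqrt(2)*c/2) + C4*cos(sqrt(2)*c/2))*exp(sqrt(2)*c/2)


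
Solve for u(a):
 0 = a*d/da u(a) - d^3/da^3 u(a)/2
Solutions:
 u(a) = C1 + Integral(C2*airyai(2^(1/3)*a) + C3*airybi(2^(1/3)*a), a)


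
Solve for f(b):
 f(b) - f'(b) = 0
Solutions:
 f(b) = C1*exp(b)


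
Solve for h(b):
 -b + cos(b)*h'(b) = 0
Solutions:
 h(b) = C1 + Integral(b/cos(b), b)


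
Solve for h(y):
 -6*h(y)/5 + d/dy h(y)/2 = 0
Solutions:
 h(y) = C1*exp(12*y/5)


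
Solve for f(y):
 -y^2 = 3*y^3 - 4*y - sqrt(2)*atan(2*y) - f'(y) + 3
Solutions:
 f(y) = C1 + 3*y^4/4 + y^3/3 - 2*y^2 + 3*y - sqrt(2)*(y*atan(2*y) - log(4*y^2 + 1)/4)


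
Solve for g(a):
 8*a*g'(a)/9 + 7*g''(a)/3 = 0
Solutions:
 g(a) = C1 + C2*erf(2*sqrt(21)*a/21)


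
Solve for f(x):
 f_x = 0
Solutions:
 f(x) = C1


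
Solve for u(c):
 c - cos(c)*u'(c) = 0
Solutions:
 u(c) = C1 + Integral(c/cos(c), c)


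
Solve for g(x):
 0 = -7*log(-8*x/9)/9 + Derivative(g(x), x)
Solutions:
 g(x) = C1 + 7*x*log(-x)/9 + 7*x*(-2*log(3) - 1 + 3*log(2))/9


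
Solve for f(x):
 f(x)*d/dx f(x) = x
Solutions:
 f(x) = -sqrt(C1 + x^2)
 f(x) = sqrt(C1 + x^2)


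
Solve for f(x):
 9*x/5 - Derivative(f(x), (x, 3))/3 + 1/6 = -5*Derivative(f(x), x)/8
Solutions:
 f(x) = C1 + C2*exp(-sqrt(30)*x/4) + C3*exp(sqrt(30)*x/4) - 36*x^2/25 - 4*x/15


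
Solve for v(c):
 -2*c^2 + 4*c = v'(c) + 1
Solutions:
 v(c) = C1 - 2*c^3/3 + 2*c^2 - c


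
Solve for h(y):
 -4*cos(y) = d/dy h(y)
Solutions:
 h(y) = C1 - 4*sin(y)


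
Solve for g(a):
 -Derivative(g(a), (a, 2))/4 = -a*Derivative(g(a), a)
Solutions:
 g(a) = C1 + C2*erfi(sqrt(2)*a)


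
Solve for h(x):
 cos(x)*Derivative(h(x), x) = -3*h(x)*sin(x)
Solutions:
 h(x) = C1*cos(x)^3


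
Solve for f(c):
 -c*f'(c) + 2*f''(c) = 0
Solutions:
 f(c) = C1 + C2*erfi(c/2)


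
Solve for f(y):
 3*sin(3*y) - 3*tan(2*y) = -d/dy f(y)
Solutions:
 f(y) = C1 - 3*log(cos(2*y))/2 + cos(3*y)


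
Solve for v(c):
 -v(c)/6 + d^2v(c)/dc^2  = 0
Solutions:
 v(c) = C1*exp(-sqrt(6)*c/6) + C2*exp(sqrt(6)*c/6)


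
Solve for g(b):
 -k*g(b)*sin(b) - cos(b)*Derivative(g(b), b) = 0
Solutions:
 g(b) = C1*exp(k*log(cos(b)))


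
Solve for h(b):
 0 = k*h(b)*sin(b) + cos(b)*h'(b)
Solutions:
 h(b) = C1*exp(k*log(cos(b)))


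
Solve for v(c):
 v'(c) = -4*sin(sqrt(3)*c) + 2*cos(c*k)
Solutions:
 v(c) = C1 + 4*sqrt(3)*cos(sqrt(3)*c)/3 + 2*sin(c*k)/k


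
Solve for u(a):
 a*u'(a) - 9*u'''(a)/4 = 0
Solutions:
 u(a) = C1 + Integral(C2*airyai(2^(2/3)*3^(1/3)*a/3) + C3*airybi(2^(2/3)*3^(1/3)*a/3), a)


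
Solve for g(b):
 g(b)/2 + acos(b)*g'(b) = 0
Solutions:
 g(b) = C1*exp(-Integral(1/acos(b), b)/2)


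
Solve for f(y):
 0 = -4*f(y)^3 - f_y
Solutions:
 f(y) = -sqrt(2)*sqrt(-1/(C1 - 4*y))/2
 f(y) = sqrt(2)*sqrt(-1/(C1 - 4*y))/2


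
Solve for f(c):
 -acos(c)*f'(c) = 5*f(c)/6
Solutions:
 f(c) = C1*exp(-5*Integral(1/acos(c), c)/6)


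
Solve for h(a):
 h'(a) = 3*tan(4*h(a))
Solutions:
 h(a) = -asin(C1*exp(12*a))/4 + pi/4
 h(a) = asin(C1*exp(12*a))/4


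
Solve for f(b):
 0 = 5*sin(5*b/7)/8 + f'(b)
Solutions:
 f(b) = C1 + 7*cos(5*b/7)/8


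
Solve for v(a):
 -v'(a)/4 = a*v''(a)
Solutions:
 v(a) = C1 + C2*a^(3/4)


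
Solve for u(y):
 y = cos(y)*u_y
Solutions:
 u(y) = C1 + Integral(y/cos(y), y)


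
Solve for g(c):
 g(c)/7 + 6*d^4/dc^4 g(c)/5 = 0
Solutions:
 g(c) = (C1*sin(10^(1/4)*21^(3/4)*c/42) + C2*cos(10^(1/4)*21^(3/4)*c/42))*exp(-10^(1/4)*21^(3/4)*c/42) + (C3*sin(10^(1/4)*21^(3/4)*c/42) + C4*cos(10^(1/4)*21^(3/4)*c/42))*exp(10^(1/4)*21^(3/4)*c/42)


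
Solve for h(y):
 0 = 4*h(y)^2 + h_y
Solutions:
 h(y) = 1/(C1 + 4*y)


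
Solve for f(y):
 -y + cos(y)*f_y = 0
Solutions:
 f(y) = C1 + Integral(y/cos(y), y)


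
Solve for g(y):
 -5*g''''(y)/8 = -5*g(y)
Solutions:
 g(y) = C1*exp(-2^(3/4)*y) + C2*exp(2^(3/4)*y) + C3*sin(2^(3/4)*y) + C4*cos(2^(3/4)*y)


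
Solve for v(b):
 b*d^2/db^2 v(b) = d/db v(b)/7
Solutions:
 v(b) = C1 + C2*b^(8/7)


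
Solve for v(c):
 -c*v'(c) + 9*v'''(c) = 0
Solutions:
 v(c) = C1 + Integral(C2*airyai(3^(1/3)*c/3) + C3*airybi(3^(1/3)*c/3), c)


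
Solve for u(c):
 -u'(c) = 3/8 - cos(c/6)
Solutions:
 u(c) = C1 - 3*c/8 + 6*sin(c/6)


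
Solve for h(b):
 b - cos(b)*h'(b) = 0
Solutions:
 h(b) = C1 + Integral(b/cos(b), b)


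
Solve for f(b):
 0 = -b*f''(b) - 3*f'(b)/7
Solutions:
 f(b) = C1 + C2*b^(4/7)


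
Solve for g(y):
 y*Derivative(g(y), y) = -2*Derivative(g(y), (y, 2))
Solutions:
 g(y) = C1 + C2*erf(y/2)


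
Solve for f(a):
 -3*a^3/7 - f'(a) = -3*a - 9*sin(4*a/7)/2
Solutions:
 f(a) = C1 - 3*a^4/28 + 3*a^2/2 - 63*cos(4*a/7)/8


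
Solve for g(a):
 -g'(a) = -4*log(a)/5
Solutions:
 g(a) = C1 + 4*a*log(a)/5 - 4*a/5


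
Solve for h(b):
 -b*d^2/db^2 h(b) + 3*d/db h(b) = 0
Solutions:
 h(b) = C1 + C2*b^4


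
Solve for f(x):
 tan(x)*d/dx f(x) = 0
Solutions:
 f(x) = C1


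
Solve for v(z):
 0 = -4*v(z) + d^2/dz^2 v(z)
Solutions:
 v(z) = C1*exp(-2*z) + C2*exp(2*z)


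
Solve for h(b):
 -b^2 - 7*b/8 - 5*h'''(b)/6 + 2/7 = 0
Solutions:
 h(b) = C1 + C2*b + C3*b^2 - b^5/50 - 7*b^4/160 + 2*b^3/35


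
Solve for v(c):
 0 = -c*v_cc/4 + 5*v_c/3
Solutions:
 v(c) = C1 + C2*c^(23/3)


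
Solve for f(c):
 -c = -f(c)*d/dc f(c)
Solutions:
 f(c) = -sqrt(C1 + c^2)
 f(c) = sqrt(C1 + c^2)


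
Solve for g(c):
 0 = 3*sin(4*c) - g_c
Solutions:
 g(c) = C1 - 3*cos(4*c)/4


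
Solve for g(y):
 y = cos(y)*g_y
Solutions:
 g(y) = C1 + Integral(y/cos(y), y)


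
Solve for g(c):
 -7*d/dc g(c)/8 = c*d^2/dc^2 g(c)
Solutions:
 g(c) = C1 + C2*c^(1/8)


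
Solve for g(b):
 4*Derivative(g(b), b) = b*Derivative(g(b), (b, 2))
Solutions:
 g(b) = C1 + C2*b^5


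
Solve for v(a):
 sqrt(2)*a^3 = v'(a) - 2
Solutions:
 v(a) = C1 + sqrt(2)*a^4/4 + 2*a


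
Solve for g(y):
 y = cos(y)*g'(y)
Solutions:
 g(y) = C1 + Integral(y/cos(y), y)


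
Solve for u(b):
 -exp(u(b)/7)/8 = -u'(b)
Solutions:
 u(b) = 7*log(-1/(C1 + b)) + 7*log(56)


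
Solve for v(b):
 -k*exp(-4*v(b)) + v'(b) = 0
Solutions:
 v(b) = log(-I*(C1 + 4*b*k)^(1/4))
 v(b) = log(I*(C1 + 4*b*k)^(1/4))
 v(b) = log(-(C1 + 4*b*k)^(1/4))
 v(b) = log(C1 + 4*b*k)/4


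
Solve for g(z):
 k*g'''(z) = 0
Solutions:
 g(z) = C1 + C2*z + C3*z^2


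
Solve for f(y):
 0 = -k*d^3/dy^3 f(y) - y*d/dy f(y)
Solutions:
 f(y) = C1 + Integral(C2*airyai(y*(-1/k)^(1/3)) + C3*airybi(y*(-1/k)^(1/3)), y)


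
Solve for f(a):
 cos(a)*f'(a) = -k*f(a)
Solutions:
 f(a) = C1*exp(k*(log(sin(a) - 1) - log(sin(a) + 1))/2)


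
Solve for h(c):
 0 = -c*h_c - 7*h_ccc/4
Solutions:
 h(c) = C1 + Integral(C2*airyai(-14^(2/3)*c/7) + C3*airybi(-14^(2/3)*c/7), c)


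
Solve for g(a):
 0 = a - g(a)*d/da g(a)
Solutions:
 g(a) = -sqrt(C1 + a^2)
 g(a) = sqrt(C1 + a^2)


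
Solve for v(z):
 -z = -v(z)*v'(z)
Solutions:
 v(z) = -sqrt(C1 + z^2)
 v(z) = sqrt(C1 + z^2)


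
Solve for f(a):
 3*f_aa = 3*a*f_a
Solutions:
 f(a) = C1 + C2*erfi(sqrt(2)*a/2)


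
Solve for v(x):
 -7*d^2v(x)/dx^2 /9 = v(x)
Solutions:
 v(x) = C1*sin(3*sqrt(7)*x/7) + C2*cos(3*sqrt(7)*x/7)


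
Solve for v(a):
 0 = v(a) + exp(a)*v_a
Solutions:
 v(a) = C1*exp(exp(-a))


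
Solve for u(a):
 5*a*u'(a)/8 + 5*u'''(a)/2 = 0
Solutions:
 u(a) = C1 + Integral(C2*airyai(-2^(1/3)*a/2) + C3*airybi(-2^(1/3)*a/2), a)


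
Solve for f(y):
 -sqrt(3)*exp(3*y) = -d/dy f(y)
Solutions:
 f(y) = C1 + sqrt(3)*exp(3*y)/3


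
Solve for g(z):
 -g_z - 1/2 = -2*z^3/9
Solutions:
 g(z) = C1 + z^4/18 - z/2


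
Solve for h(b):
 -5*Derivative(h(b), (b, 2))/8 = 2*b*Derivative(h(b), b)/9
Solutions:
 h(b) = C1 + C2*erf(2*sqrt(10)*b/15)


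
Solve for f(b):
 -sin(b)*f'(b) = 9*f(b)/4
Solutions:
 f(b) = C1*(cos(b) + 1)^(9/8)/(cos(b) - 1)^(9/8)


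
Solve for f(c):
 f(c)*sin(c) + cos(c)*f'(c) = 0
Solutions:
 f(c) = C1*cos(c)


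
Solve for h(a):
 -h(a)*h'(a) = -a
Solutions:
 h(a) = -sqrt(C1 + a^2)
 h(a) = sqrt(C1 + a^2)


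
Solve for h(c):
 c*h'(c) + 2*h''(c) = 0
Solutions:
 h(c) = C1 + C2*erf(c/2)


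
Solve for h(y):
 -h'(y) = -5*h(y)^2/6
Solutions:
 h(y) = -6/(C1 + 5*y)


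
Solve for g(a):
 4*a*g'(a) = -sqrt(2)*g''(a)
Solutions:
 g(a) = C1 + C2*erf(2^(1/4)*a)


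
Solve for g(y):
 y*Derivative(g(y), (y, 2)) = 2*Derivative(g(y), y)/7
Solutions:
 g(y) = C1 + C2*y^(9/7)


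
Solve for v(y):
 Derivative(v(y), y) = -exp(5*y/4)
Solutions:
 v(y) = C1 - 4*exp(5*y/4)/5


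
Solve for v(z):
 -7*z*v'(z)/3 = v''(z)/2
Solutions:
 v(z) = C1 + C2*erf(sqrt(21)*z/3)


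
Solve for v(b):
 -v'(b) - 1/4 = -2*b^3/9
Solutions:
 v(b) = C1 + b^4/18 - b/4


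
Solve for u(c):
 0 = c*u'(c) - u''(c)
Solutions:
 u(c) = C1 + C2*erfi(sqrt(2)*c/2)


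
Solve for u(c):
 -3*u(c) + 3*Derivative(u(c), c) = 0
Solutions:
 u(c) = C1*exp(c)


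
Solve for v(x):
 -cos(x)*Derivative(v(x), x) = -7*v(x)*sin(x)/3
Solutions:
 v(x) = C1/cos(x)^(7/3)


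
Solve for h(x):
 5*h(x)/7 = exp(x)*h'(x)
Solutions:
 h(x) = C1*exp(-5*exp(-x)/7)


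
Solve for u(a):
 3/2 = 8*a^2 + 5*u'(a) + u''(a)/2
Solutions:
 u(a) = C1 + C2*exp(-10*a) - 8*a^3/15 + 4*a^2/25 + 67*a/250


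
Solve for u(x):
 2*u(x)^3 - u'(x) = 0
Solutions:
 u(x) = -sqrt(2)*sqrt(-1/(C1 + 2*x))/2
 u(x) = sqrt(2)*sqrt(-1/(C1 + 2*x))/2


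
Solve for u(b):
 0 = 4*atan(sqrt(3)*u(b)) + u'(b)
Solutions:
 Integral(1/atan(sqrt(3)*_y), (_y, u(b))) = C1 - 4*b


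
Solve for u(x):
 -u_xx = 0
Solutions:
 u(x) = C1 + C2*x


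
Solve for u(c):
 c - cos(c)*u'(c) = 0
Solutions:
 u(c) = C1 + Integral(c/cos(c), c)


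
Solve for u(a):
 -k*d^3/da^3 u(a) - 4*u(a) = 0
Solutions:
 u(a) = C1*exp(2^(2/3)*a*(-1/k)^(1/3)) + C2*exp(2^(2/3)*a*(-1/k)^(1/3)*(-1 + sqrt(3)*I)/2) + C3*exp(-2^(2/3)*a*(-1/k)^(1/3)*(1 + sqrt(3)*I)/2)


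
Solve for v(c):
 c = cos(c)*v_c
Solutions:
 v(c) = C1 + Integral(c/cos(c), c)


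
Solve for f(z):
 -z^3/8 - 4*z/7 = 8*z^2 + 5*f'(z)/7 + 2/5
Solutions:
 f(z) = C1 - 7*z^4/160 - 56*z^3/15 - 2*z^2/5 - 14*z/25


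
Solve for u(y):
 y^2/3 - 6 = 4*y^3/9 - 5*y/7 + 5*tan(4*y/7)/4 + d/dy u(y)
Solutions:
 u(y) = C1 - y^4/9 + y^3/9 + 5*y^2/14 - 6*y + 35*log(cos(4*y/7))/16


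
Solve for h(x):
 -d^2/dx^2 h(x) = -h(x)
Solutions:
 h(x) = C1*exp(-x) + C2*exp(x)


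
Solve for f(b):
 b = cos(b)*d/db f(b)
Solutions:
 f(b) = C1 + Integral(b/cos(b), b)


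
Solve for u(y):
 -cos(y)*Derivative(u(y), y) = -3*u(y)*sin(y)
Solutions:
 u(y) = C1/cos(y)^3


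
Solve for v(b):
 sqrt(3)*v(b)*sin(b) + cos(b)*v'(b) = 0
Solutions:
 v(b) = C1*cos(b)^(sqrt(3))


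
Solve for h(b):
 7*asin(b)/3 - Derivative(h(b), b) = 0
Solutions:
 h(b) = C1 + 7*b*asin(b)/3 + 7*sqrt(1 - b^2)/3


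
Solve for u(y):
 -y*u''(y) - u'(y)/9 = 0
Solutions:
 u(y) = C1 + C2*y^(8/9)


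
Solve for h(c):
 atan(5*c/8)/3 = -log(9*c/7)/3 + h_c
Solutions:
 h(c) = C1 + c*log(c)/3 + c*atan(5*c/8)/3 - c*log(7)/3 - c/3 + 2*c*log(3)/3 - 4*log(25*c^2 + 64)/15


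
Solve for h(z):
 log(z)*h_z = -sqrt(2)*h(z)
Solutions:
 h(z) = C1*exp(-sqrt(2)*li(z))


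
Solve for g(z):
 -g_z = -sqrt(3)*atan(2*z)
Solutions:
 g(z) = C1 + sqrt(3)*(z*atan(2*z) - log(4*z^2 + 1)/4)


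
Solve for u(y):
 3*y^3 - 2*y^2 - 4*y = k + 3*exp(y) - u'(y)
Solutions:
 u(y) = C1 + k*y - 3*y^4/4 + 2*y^3/3 + 2*y^2 + 3*exp(y)


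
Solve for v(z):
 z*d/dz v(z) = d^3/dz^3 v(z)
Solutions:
 v(z) = C1 + Integral(C2*airyai(z) + C3*airybi(z), z)


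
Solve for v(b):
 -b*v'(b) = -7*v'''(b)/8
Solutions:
 v(b) = C1 + Integral(C2*airyai(2*7^(2/3)*b/7) + C3*airybi(2*7^(2/3)*b/7), b)


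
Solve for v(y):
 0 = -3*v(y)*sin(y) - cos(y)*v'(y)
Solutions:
 v(y) = C1*cos(y)^3


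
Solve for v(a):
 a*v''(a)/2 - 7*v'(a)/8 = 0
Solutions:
 v(a) = C1 + C2*a^(11/4)


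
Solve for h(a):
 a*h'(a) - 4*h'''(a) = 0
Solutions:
 h(a) = C1 + Integral(C2*airyai(2^(1/3)*a/2) + C3*airybi(2^(1/3)*a/2), a)


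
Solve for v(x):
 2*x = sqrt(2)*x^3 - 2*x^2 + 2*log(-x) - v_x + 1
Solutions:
 v(x) = C1 + sqrt(2)*x^4/4 - 2*x^3/3 - x^2 + 2*x*log(-x) - x


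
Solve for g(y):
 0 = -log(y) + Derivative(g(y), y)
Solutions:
 g(y) = C1 + y*log(y) - y


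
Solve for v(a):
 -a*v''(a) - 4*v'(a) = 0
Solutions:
 v(a) = C1 + C2/a^3


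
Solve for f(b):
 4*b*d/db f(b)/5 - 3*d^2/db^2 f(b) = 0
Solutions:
 f(b) = C1 + C2*erfi(sqrt(30)*b/15)


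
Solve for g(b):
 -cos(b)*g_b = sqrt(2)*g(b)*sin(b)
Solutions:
 g(b) = C1*cos(b)^(sqrt(2))


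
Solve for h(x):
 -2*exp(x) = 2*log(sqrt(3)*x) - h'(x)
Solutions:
 h(x) = C1 + 2*x*log(x) + x*(-2 + log(3)) + 2*exp(x)


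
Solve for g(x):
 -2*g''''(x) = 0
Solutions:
 g(x) = C1 + C2*x + C3*x^2 + C4*x^3


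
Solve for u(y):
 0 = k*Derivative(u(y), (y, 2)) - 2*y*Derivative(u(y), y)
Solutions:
 u(y) = C1 + C2*erf(y*sqrt(-1/k))/sqrt(-1/k)


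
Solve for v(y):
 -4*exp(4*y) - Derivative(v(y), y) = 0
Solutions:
 v(y) = C1 - exp(4*y)


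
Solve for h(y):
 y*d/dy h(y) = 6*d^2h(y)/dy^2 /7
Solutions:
 h(y) = C1 + C2*erfi(sqrt(21)*y/6)


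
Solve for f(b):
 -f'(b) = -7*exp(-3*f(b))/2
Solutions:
 f(b) = log(C1 + 21*b/2)/3
 f(b) = log((-1 - sqrt(3)*I)*(C1 + 21*b/2)^(1/3)/2)
 f(b) = log((-1 + sqrt(3)*I)*(C1 + 21*b/2)^(1/3)/2)


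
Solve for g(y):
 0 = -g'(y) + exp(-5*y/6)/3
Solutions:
 g(y) = C1 - 2*exp(-5*y/6)/5


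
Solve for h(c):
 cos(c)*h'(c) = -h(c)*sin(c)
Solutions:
 h(c) = C1*cos(c)


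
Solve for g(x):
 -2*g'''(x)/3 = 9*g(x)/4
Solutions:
 g(x) = C3*exp(-3*x/2) + (C1*sin(3*sqrt(3)*x/4) + C2*cos(3*sqrt(3)*x/4))*exp(3*x/4)


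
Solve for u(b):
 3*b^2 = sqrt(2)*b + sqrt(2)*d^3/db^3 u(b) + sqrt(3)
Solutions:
 u(b) = C1 + C2*b + C3*b^2 + sqrt(2)*b^5/40 - b^4/24 - sqrt(6)*b^3/12


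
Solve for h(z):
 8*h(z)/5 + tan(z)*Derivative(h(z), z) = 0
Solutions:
 h(z) = C1/sin(z)^(8/5)


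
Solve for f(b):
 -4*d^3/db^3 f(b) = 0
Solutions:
 f(b) = C1 + C2*b + C3*b^2


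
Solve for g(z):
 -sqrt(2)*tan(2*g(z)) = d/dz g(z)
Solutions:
 g(z) = -asin(C1*exp(-2*sqrt(2)*z))/2 + pi/2
 g(z) = asin(C1*exp(-2*sqrt(2)*z))/2


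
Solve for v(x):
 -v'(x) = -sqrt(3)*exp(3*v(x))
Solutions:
 v(x) = log(-1/(C1 + 3*sqrt(3)*x))/3
 v(x) = log((-1/(C1 + sqrt(3)*x))^(1/3)*(-3^(2/3) - 3*3^(1/6)*I)/6)
 v(x) = log((-1/(C1 + sqrt(3)*x))^(1/3)*(-3^(2/3) + 3*3^(1/6)*I)/6)


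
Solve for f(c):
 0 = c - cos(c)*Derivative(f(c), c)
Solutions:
 f(c) = C1 + Integral(c/cos(c), c)


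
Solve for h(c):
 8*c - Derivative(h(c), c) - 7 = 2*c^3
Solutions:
 h(c) = C1 - c^4/2 + 4*c^2 - 7*c


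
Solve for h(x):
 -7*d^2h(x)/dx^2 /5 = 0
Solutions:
 h(x) = C1 + C2*x


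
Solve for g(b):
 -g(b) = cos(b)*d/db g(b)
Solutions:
 g(b) = C1*sqrt(sin(b) - 1)/sqrt(sin(b) + 1)


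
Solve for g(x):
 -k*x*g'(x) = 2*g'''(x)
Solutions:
 g(x) = C1 + Integral(C2*airyai(2^(2/3)*x*(-k)^(1/3)/2) + C3*airybi(2^(2/3)*x*(-k)^(1/3)/2), x)


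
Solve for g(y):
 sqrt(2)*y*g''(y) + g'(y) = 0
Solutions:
 g(y) = C1 + C2*y^(1 - sqrt(2)/2)


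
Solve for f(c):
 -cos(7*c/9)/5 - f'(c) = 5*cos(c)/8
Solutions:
 f(c) = C1 - 9*sin(7*c/9)/35 - 5*sin(c)/8


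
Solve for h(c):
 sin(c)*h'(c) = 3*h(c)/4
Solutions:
 h(c) = C1*(cos(c) - 1)^(3/8)/(cos(c) + 1)^(3/8)


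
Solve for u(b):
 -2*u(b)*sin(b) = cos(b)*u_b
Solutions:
 u(b) = C1*cos(b)^2


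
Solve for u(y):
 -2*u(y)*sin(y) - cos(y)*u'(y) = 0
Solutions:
 u(y) = C1*cos(y)^2


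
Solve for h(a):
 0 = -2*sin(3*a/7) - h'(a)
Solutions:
 h(a) = C1 + 14*cos(3*a/7)/3


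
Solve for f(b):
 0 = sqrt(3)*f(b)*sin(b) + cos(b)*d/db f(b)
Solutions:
 f(b) = C1*cos(b)^(sqrt(3))


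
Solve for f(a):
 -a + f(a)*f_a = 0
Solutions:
 f(a) = -sqrt(C1 + a^2)
 f(a) = sqrt(C1 + a^2)


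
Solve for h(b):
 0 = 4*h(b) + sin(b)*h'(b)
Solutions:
 h(b) = C1*(cos(b)^2 + 2*cos(b) + 1)/(cos(b)^2 - 2*cos(b) + 1)


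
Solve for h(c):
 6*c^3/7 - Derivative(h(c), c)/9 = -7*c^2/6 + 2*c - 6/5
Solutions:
 h(c) = C1 + 27*c^4/14 + 7*c^3/2 - 9*c^2 + 54*c/5


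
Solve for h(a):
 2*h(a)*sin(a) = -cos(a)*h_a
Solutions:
 h(a) = C1*cos(a)^2


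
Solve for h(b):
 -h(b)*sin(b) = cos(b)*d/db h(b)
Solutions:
 h(b) = C1*cos(b)


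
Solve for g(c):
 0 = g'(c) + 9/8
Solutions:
 g(c) = C1 - 9*c/8


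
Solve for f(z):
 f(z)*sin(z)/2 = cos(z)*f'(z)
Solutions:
 f(z) = C1/sqrt(cos(z))


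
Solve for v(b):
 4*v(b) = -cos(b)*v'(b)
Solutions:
 v(b) = C1*(sin(b)^2 - 2*sin(b) + 1)/(sin(b)^2 + 2*sin(b) + 1)


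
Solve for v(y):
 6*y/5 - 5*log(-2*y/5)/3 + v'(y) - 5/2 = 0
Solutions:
 v(y) = C1 - 3*y^2/5 + 5*y*log(-y)/3 + 5*y*(-2*log(5) + 1 + 2*log(2))/6


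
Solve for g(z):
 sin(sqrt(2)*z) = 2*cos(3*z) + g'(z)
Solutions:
 g(z) = C1 - 2*sin(3*z)/3 - sqrt(2)*cos(sqrt(2)*z)/2


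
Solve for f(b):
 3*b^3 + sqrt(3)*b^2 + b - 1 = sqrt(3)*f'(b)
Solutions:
 f(b) = C1 + sqrt(3)*b^4/4 + b^3/3 + sqrt(3)*b^2/6 - sqrt(3)*b/3


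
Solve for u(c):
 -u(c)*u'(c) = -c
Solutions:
 u(c) = -sqrt(C1 + c^2)
 u(c) = sqrt(C1 + c^2)


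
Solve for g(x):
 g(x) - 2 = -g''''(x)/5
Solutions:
 g(x) = (C1*sin(sqrt(2)*5^(1/4)*x/2) + C2*cos(sqrt(2)*5^(1/4)*x/2))*exp(-sqrt(2)*5^(1/4)*x/2) + (C3*sin(sqrt(2)*5^(1/4)*x/2) + C4*cos(sqrt(2)*5^(1/4)*x/2))*exp(sqrt(2)*5^(1/4)*x/2) + 2


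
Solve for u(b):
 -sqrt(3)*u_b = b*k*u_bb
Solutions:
 u(b) = C1 + b^(((re(k) - sqrt(3))*re(k) + im(k)^2)/(re(k)^2 + im(k)^2))*(C2*sin(sqrt(3)*log(b)*Abs(im(k))/(re(k)^2 + im(k)^2)) + C3*cos(sqrt(3)*log(b)*im(k)/(re(k)^2 + im(k)^2)))


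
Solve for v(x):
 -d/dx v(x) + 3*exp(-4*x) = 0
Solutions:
 v(x) = C1 - 3*exp(-4*x)/4


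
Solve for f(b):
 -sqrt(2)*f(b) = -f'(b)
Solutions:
 f(b) = C1*exp(sqrt(2)*b)


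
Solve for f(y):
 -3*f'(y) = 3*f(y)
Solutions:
 f(y) = C1*exp(-y)


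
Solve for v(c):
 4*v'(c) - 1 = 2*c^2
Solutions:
 v(c) = C1 + c^3/6 + c/4


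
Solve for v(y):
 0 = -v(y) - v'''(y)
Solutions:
 v(y) = C3*exp(-y) + (C1*sin(sqrt(3)*y/2) + C2*cos(sqrt(3)*y/2))*exp(y/2)


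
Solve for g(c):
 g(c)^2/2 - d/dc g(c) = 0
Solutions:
 g(c) = -2/(C1 + c)


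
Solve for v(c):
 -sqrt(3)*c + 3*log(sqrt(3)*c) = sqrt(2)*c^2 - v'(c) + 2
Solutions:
 v(c) = C1 + sqrt(2)*c^3/3 + sqrt(3)*c^2/2 - 3*c*log(c) - 3*c*log(3)/2 + 5*c


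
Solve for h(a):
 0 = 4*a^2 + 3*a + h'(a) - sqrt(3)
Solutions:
 h(a) = C1 - 4*a^3/3 - 3*a^2/2 + sqrt(3)*a


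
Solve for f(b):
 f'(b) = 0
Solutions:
 f(b) = C1


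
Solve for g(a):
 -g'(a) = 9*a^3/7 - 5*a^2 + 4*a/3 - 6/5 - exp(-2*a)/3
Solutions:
 g(a) = C1 - 9*a^4/28 + 5*a^3/3 - 2*a^2/3 + 6*a/5 - exp(-2*a)/6


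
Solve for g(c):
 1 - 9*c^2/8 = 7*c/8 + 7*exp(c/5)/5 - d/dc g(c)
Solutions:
 g(c) = C1 + 3*c^3/8 + 7*c^2/16 - c + 7*exp(c/5)


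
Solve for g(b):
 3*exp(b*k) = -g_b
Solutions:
 g(b) = C1 - 3*exp(b*k)/k


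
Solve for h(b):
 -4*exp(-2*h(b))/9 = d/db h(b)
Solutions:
 h(b) = log(-sqrt(C1 - 8*b)) - log(3)
 h(b) = log(C1 - 8*b)/2 - log(3)


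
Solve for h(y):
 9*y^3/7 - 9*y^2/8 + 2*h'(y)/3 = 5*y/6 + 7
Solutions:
 h(y) = C1 - 27*y^4/56 + 9*y^3/16 + 5*y^2/8 + 21*y/2


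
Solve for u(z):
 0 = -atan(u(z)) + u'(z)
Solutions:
 Integral(1/atan(_y), (_y, u(z))) = C1 + z


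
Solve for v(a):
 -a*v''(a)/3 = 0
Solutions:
 v(a) = C1 + C2*a


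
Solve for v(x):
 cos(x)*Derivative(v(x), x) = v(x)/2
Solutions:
 v(x) = C1*(sin(x) + 1)^(1/4)/(sin(x) - 1)^(1/4)


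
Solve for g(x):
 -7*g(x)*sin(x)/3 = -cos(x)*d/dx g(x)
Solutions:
 g(x) = C1/cos(x)^(7/3)


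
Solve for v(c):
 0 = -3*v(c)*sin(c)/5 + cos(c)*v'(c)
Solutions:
 v(c) = C1/cos(c)^(3/5)


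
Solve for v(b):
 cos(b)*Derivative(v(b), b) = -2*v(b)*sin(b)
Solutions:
 v(b) = C1*cos(b)^2


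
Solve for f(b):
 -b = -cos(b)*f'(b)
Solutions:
 f(b) = C1 + Integral(b/cos(b), b)


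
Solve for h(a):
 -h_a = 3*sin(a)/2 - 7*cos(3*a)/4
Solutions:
 h(a) = C1 + 7*sin(3*a)/12 + 3*cos(a)/2


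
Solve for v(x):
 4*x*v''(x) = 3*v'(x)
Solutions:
 v(x) = C1 + C2*x^(7/4)


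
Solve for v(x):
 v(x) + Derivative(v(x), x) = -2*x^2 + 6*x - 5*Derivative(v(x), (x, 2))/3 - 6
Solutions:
 v(x) = -2*x^2 + 10*x + (C1*sin(sqrt(51)*x/10) + C2*cos(sqrt(51)*x/10))*exp(-3*x/10) - 28/3


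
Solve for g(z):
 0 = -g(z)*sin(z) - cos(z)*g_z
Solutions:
 g(z) = C1*cos(z)


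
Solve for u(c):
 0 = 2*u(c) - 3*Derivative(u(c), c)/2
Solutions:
 u(c) = C1*exp(4*c/3)


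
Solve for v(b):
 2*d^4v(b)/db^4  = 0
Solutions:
 v(b) = C1 + C2*b + C3*b^2 + C4*b^3


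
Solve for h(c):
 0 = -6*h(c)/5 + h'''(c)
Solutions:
 h(c) = C3*exp(5^(2/3)*6^(1/3)*c/5) + (C1*sin(2^(1/3)*3^(5/6)*5^(2/3)*c/10) + C2*cos(2^(1/3)*3^(5/6)*5^(2/3)*c/10))*exp(-5^(2/3)*6^(1/3)*c/10)


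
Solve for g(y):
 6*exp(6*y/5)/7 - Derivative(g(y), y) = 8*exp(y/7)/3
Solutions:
 g(y) = C1 - 56*exp(y/7)/3 + 5*exp(6*y/5)/7


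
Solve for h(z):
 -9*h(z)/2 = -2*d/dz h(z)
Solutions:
 h(z) = C1*exp(9*z/4)


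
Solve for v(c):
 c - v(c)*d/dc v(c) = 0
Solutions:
 v(c) = -sqrt(C1 + c^2)
 v(c) = sqrt(C1 + c^2)


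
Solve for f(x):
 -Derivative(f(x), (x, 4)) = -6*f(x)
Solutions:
 f(x) = C1*exp(-6^(1/4)*x) + C2*exp(6^(1/4)*x) + C3*sin(6^(1/4)*x) + C4*cos(6^(1/4)*x)


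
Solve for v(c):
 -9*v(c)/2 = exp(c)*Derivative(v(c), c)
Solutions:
 v(c) = C1*exp(9*exp(-c)/2)


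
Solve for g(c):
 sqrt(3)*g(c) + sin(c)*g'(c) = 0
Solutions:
 g(c) = C1*(cos(c) + 1)^(sqrt(3)/2)/(cos(c) - 1)^(sqrt(3)/2)


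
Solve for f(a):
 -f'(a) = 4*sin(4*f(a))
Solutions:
 f(a) = -acos((-C1 - exp(32*a))/(C1 - exp(32*a)))/4 + pi/2
 f(a) = acos((-C1 - exp(32*a))/(C1 - exp(32*a)))/4


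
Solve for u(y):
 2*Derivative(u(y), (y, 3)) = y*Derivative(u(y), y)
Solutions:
 u(y) = C1 + Integral(C2*airyai(2^(2/3)*y/2) + C3*airybi(2^(2/3)*y/2), y)


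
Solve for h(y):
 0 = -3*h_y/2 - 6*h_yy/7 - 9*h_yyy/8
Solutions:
 h(y) = C1 + (C2*sin(2*sqrt(131)*y/21) + C3*cos(2*sqrt(131)*y/21))*exp(-8*y/21)


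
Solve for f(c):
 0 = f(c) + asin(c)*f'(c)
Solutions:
 f(c) = C1*exp(-Integral(1/asin(c), c))


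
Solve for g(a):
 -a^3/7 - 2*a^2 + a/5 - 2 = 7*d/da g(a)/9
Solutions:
 g(a) = C1 - 9*a^4/196 - 6*a^3/7 + 9*a^2/70 - 18*a/7


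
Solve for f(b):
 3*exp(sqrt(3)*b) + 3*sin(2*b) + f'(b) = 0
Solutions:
 f(b) = C1 - sqrt(3)*exp(sqrt(3)*b) + 3*cos(2*b)/2


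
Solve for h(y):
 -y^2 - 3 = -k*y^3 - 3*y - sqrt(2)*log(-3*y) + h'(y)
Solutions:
 h(y) = C1 + k*y^4/4 - y^3/3 + 3*y^2/2 + sqrt(2)*y*log(-y) + y*(-3 - sqrt(2) + sqrt(2)*log(3))


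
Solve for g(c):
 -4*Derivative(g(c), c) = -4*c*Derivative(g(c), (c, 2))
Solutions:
 g(c) = C1 + C2*c^2


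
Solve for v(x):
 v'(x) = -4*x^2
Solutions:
 v(x) = C1 - 4*x^3/3


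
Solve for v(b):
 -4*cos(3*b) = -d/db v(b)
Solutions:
 v(b) = C1 + 4*sin(3*b)/3


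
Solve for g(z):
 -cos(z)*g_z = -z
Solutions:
 g(z) = C1 + Integral(z/cos(z), z)


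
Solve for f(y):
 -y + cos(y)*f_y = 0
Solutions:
 f(y) = C1 + Integral(y/cos(y), y)


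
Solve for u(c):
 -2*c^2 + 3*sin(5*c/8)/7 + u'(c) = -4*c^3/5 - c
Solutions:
 u(c) = C1 - c^4/5 + 2*c^3/3 - c^2/2 + 24*cos(5*c/8)/35


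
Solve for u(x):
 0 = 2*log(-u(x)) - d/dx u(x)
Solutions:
 -li(-u(x)) = C1 + 2*x


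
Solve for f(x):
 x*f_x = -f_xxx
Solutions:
 f(x) = C1 + Integral(C2*airyai(-x) + C3*airybi(-x), x)


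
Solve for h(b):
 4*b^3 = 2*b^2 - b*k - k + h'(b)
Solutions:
 h(b) = C1 + b^4 - 2*b^3/3 + b^2*k/2 + b*k


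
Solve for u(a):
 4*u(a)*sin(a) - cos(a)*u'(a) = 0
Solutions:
 u(a) = C1/cos(a)^4


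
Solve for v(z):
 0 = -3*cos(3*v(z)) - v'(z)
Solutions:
 v(z) = -asin((C1 + exp(18*z))/(C1 - exp(18*z)))/3 + pi/3
 v(z) = asin((C1 + exp(18*z))/(C1 - exp(18*z)))/3


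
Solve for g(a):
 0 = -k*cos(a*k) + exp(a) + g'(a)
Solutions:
 g(a) = C1 - exp(a) + sin(a*k)


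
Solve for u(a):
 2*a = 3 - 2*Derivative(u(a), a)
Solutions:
 u(a) = C1 - a^2/2 + 3*a/2


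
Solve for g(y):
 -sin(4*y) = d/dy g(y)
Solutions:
 g(y) = C1 + cos(4*y)/4


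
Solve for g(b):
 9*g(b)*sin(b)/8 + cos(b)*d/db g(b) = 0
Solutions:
 g(b) = C1*cos(b)^(9/8)


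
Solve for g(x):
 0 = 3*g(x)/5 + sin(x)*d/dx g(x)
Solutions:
 g(x) = C1*(cos(x) + 1)^(3/10)/(cos(x) - 1)^(3/10)


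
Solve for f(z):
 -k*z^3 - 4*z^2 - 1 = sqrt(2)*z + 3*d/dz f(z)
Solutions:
 f(z) = C1 - k*z^4/12 - 4*z^3/9 - sqrt(2)*z^2/6 - z/3


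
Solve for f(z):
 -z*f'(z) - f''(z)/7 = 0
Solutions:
 f(z) = C1 + C2*erf(sqrt(14)*z/2)


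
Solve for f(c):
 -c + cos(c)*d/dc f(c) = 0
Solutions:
 f(c) = C1 + Integral(c/cos(c), c)


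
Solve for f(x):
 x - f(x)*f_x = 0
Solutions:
 f(x) = -sqrt(C1 + x^2)
 f(x) = sqrt(C1 + x^2)


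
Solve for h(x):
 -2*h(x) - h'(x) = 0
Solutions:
 h(x) = C1*exp(-2*x)


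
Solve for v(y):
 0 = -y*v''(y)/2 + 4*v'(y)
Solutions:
 v(y) = C1 + C2*y^9


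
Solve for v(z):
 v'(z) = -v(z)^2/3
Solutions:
 v(z) = 3/(C1 + z)


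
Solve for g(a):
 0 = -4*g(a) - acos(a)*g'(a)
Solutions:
 g(a) = C1*exp(-4*Integral(1/acos(a), a))


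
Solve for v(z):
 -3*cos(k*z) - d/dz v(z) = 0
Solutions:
 v(z) = C1 - 3*sin(k*z)/k


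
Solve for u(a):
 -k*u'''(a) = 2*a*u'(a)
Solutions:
 u(a) = C1 + Integral(C2*airyai(2^(1/3)*a*(-1/k)^(1/3)) + C3*airybi(2^(1/3)*a*(-1/k)^(1/3)), a)


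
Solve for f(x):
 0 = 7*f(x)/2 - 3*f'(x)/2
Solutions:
 f(x) = C1*exp(7*x/3)


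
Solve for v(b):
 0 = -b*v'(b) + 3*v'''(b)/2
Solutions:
 v(b) = C1 + Integral(C2*airyai(2^(1/3)*3^(2/3)*b/3) + C3*airybi(2^(1/3)*3^(2/3)*b/3), b)


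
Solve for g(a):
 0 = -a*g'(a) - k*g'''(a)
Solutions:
 g(a) = C1 + Integral(C2*airyai(a*(-1/k)^(1/3)) + C3*airybi(a*(-1/k)^(1/3)), a)


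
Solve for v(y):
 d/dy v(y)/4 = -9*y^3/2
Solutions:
 v(y) = C1 - 9*y^4/2


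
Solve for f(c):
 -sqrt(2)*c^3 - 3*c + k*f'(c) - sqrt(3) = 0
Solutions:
 f(c) = C1 + sqrt(2)*c^4/(4*k) + 3*c^2/(2*k) + sqrt(3)*c/k


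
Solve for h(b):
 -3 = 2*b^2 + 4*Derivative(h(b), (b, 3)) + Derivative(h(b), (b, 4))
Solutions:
 h(b) = C1 + C2*b + C3*b^2 + C4*exp(-4*b) - b^5/120 + b^4/96 - 13*b^3/96


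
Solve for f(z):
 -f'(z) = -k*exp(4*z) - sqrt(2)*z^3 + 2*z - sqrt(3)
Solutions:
 f(z) = C1 + k*exp(4*z)/4 + sqrt(2)*z^4/4 - z^2 + sqrt(3)*z


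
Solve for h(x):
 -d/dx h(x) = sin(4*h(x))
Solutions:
 h(x) = -acos((-C1 - exp(8*x))/(C1 - exp(8*x)))/4 + pi/2
 h(x) = acos((-C1 - exp(8*x))/(C1 - exp(8*x)))/4


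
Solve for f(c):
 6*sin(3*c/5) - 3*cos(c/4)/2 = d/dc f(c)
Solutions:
 f(c) = C1 - 6*sin(c/4) - 10*cos(3*c/5)


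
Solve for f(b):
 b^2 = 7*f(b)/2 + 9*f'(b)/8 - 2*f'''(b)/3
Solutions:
 f(b) = C1*exp(-3^(1/3)*b*(3*3^(1/3)/(sqrt(3055) + 56)^(1/3) + (sqrt(3055) + 56)^(1/3))/8)*sin(3^(1/6)*b*(-3^(2/3)*(sqrt(3055) + 56)^(1/3) + 9/(sqrt(3055) + 56)^(1/3))/8) + C2*exp(-3^(1/3)*b*(3*3^(1/3)/(sqrt(3055) + 56)^(1/3) + (sqrt(3055) + 56)^(1/3))/8)*cos(3^(1/6)*b*(-3^(2/3)*(sqrt(3055) + 56)^(1/3) + 9/(sqrt(3055) + 56)^(1/3))/8) + C3*exp(3^(1/3)*b*(3*3^(1/3)/(sqrt(3055) + 56)^(1/3) + (sqrt(3055) + 56)^(1/3))/4) + 2*b^2/7 - 9*b/49 + 81/1372


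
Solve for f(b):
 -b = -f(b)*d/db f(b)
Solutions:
 f(b) = -sqrt(C1 + b^2)
 f(b) = sqrt(C1 + b^2)


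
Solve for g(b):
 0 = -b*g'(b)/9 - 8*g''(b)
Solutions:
 g(b) = C1 + C2*erf(b/12)


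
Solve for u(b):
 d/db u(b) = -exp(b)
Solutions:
 u(b) = C1 - exp(b)


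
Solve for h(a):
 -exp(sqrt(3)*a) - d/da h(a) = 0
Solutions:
 h(a) = C1 - sqrt(3)*exp(sqrt(3)*a)/3


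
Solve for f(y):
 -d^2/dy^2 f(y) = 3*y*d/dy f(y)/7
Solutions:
 f(y) = C1 + C2*erf(sqrt(42)*y/14)


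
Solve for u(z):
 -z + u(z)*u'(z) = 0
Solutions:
 u(z) = -sqrt(C1 + z^2)
 u(z) = sqrt(C1 + z^2)


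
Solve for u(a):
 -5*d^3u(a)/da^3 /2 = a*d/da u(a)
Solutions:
 u(a) = C1 + Integral(C2*airyai(-2^(1/3)*5^(2/3)*a/5) + C3*airybi(-2^(1/3)*5^(2/3)*a/5), a)


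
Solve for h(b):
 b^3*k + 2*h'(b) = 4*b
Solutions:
 h(b) = C1 - b^4*k/8 + b^2


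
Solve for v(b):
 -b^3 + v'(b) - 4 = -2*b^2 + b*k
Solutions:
 v(b) = C1 + b^4/4 - 2*b^3/3 + b^2*k/2 + 4*b


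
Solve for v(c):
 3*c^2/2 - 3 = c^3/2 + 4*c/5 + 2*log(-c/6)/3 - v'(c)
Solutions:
 v(c) = C1 + c^4/8 - c^3/2 + 2*c^2/5 + 2*c*log(-c)/3 + c*(7 - 2*log(6))/3


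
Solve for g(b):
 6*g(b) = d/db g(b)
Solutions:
 g(b) = C1*exp(6*b)


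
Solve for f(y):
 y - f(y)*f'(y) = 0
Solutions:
 f(y) = -sqrt(C1 + y^2)
 f(y) = sqrt(C1 + y^2)


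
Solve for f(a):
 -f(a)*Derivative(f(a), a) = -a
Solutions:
 f(a) = -sqrt(C1 + a^2)
 f(a) = sqrt(C1 + a^2)


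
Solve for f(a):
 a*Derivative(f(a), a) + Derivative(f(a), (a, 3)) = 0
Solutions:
 f(a) = C1 + Integral(C2*airyai(-a) + C3*airybi(-a), a)


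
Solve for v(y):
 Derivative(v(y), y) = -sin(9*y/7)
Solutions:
 v(y) = C1 + 7*cos(9*y/7)/9


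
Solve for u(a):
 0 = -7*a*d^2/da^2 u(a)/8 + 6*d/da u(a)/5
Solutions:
 u(a) = C1 + C2*a^(83/35)


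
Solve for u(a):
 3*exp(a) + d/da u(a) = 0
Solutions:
 u(a) = C1 - 3*exp(a)


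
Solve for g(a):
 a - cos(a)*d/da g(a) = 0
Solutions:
 g(a) = C1 + Integral(a/cos(a), a)


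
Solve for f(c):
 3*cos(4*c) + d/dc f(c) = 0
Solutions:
 f(c) = C1 - 3*sin(4*c)/4


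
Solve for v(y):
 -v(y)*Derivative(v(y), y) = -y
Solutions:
 v(y) = -sqrt(C1 + y^2)
 v(y) = sqrt(C1 + y^2)


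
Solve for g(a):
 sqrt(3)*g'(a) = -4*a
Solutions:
 g(a) = C1 - 2*sqrt(3)*a^2/3


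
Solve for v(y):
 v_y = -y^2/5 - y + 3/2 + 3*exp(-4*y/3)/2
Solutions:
 v(y) = C1 - y^3/15 - y^2/2 + 3*y/2 - 9*exp(-4*y/3)/8


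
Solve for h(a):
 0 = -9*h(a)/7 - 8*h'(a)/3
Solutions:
 h(a) = C1*exp(-27*a/56)


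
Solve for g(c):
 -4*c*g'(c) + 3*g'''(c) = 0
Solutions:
 g(c) = C1 + Integral(C2*airyai(6^(2/3)*c/3) + C3*airybi(6^(2/3)*c/3), c)


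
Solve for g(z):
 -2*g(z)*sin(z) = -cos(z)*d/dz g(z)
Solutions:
 g(z) = C1/cos(z)^2


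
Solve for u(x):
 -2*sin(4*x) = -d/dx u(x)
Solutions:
 u(x) = C1 - cos(4*x)/2


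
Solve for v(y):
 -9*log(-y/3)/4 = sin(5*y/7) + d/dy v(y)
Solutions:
 v(y) = C1 - 9*y*log(-y)/4 + 9*y/4 + 9*y*log(3)/4 + 7*cos(5*y/7)/5


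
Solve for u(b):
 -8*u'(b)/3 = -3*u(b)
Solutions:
 u(b) = C1*exp(9*b/8)


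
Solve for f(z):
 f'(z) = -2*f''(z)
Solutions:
 f(z) = C1 + C2*exp(-z/2)


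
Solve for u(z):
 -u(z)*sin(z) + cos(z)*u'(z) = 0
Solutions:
 u(z) = C1/cos(z)


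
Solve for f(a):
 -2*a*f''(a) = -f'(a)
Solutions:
 f(a) = C1 + C2*a^(3/2)


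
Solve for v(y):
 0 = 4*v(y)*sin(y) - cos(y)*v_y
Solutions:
 v(y) = C1/cos(y)^4


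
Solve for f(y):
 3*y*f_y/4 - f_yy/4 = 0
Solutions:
 f(y) = C1 + C2*erfi(sqrt(6)*y/2)


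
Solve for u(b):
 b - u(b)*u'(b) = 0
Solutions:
 u(b) = -sqrt(C1 + b^2)
 u(b) = sqrt(C1 + b^2)


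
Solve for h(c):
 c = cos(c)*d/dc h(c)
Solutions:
 h(c) = C1 + Integral(c/cos(c), c)


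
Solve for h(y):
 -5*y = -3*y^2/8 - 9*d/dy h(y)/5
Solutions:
 h(y) = C1 - 5*y^3/72 + 25*y^2/18


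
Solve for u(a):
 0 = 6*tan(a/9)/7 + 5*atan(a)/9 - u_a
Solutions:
 u(a) = C1 + 5*a*atan(a)/9 - 5*log(a^2 + 1)/18 - 54*log(cos(a/9))/7


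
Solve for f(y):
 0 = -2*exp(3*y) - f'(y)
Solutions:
 f(y) = C1 - 2*exp(3*y)/3


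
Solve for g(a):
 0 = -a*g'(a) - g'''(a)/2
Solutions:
 g(a) = C1 + Integral(C2*airyai(-2^(1/3)*a) + C3*airybi(-2^(1/3)*a), a)


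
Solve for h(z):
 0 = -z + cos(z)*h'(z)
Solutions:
 h(z) = C1 + Integral(z/cos(z), z)


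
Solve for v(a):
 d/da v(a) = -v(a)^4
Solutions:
 v(a) = (-3^(2/3) - 3*3^(1/6)*I)*(1/(C1 + a))^(1/3)/6
 v(a) = (-3^(2/3) + 3*3^(1/6)*I)*(1/(C1 + a))^(1/3)/6
 v(a) = (1/(C1 + 3*a))^(1/3)


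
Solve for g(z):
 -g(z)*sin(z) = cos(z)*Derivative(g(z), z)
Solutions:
 g(z) = C1*cos(z)


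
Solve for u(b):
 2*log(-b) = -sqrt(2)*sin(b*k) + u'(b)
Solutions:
 u(b) = C1 + 2*b*log(-b) - 2*b + sqrt(2)*Piecewise((-cos(b*k)/k, Ne(k, 0)), (0, True))


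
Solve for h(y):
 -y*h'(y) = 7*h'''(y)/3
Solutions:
 h(y) = C1 + Integral(C2*airyai(-3^(1/3)*7^(2/3)*y/7) + C3*airybi(-3^(1/3)*7^(2/3)*y/7), y)


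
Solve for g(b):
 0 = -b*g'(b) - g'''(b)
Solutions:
 g(b) = C1 + Integral(C2*airyai(-b) + C3*airybi(-b), b)


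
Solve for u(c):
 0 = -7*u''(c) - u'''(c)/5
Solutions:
 u(c) = C1 + C2*c + C3*exp(-35*c)


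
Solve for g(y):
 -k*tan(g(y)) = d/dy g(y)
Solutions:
 g(y) = pi - asin(C1*exp(-k*y))
 g(y) = asin(C1*exp(-k*y))


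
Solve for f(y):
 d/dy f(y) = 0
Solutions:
 f(y) = C1


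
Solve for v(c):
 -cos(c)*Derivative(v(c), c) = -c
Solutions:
 v(c) = C1 + Integral(c/cos(c), c)


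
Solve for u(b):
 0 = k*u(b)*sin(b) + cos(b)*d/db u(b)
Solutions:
 u(b) = C1*exp(k*log(cos(b)))


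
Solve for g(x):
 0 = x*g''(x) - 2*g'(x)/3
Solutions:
 g(x) = C1 + C2*x^(5/3)


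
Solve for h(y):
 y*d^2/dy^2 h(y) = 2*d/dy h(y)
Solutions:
 h(y) = C1 + C2*y^3


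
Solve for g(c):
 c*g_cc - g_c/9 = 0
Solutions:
 g(c) = C1 + C2*c^(10/9)


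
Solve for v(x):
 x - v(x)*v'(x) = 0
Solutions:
 v(x) = -sqrt(C1 + x^2)
 v(x) = sqrt(C1 + x^2)


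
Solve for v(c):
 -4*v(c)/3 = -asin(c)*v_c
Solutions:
 v(c) = C1*exp(4*Integral(1/asin(c), c)/3)


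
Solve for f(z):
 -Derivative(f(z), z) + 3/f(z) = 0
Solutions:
 f(z) = -sqrt(C1 + 6*z)
 f(z) = sqrt(C1 + 6*z)


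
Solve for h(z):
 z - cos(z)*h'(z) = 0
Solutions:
 h(z) = C1 + Integral(z/cos(z), z)


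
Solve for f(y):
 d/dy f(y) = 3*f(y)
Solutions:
 f(y) = C1*exp(3*y)


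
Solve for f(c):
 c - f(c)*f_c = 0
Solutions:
 f(c) = -sqrt(C1 + c^2)
 f(c) = sqrt(C1 + c^2)


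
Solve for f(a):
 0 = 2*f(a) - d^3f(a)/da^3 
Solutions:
 f(a) = C3*exp(2^(1/3)*a) + (C1*sin(2^(1/3)*sqrt(3)*a/2) + C2*cos(2^(1/3)*sqrt(3)*a/2))*exp(-2^(1/3)*a/2)


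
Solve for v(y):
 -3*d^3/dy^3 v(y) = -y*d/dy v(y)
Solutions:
 v(y) = C1 + Integral(C2*airyai(3^(2/3)*y/3) + C3*airybi(3^(2/3)*y/3), y)


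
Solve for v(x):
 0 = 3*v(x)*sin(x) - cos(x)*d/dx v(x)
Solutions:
 v(x) = C1/cos(x)^3


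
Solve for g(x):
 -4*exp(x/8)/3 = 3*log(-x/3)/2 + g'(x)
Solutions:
 g(x) = C1 - 3*x*log(-x)/2 + 3*x*(1 + log(3))/2 - 32*exp(x/8)/3


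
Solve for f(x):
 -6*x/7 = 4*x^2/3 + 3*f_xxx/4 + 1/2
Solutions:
 f(x) = C1 + C2*x + C3*x^2 - 4*x^5/135 - x^4/21 - x^3/9


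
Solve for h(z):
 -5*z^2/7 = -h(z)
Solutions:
 h(z) = 5*z^2/7


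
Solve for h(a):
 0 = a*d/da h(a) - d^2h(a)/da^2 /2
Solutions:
 h(a) = C1 + C2*erfi(a)


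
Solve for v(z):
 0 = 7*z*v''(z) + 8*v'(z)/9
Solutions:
 v(z) = C1 + C2*z^(55/63)


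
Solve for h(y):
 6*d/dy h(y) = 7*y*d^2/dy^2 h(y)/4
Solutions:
 h(y) = C1 + C2*y^(31/7)


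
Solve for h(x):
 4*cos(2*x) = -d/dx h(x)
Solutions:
 h(x) = C1 - 2*sin(2*x)


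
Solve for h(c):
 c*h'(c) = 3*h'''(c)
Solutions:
 h(c) = C1 + Integral(C2*airyai(3^(2/3)*c/3) + C3*airybi(3^(2/3)*c/3), c)


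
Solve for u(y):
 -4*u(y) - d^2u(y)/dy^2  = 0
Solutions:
 u(y) = C1*sin(2*y) + C2*cos(2*y)


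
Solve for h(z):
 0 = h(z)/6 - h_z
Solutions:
 h(z) = C1*exp(z/6)


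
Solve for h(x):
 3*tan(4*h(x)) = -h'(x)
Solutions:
 h(x) = -asin(C1*exp(-12*x))/4 + pi/4
 h(x) = asin(C1*exp(-12*x))/4


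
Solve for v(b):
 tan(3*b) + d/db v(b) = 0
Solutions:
 v(b) = C1 + log(cos(3*b))/3


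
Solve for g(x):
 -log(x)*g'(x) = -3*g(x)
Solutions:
 g(x) = C1*exp(3*li(x))


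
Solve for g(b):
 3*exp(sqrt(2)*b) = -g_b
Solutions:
 g(b) = C1 - 3*sqrt(2)*exp(sqrt(2)*b)/2


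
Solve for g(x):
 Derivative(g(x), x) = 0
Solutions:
 g(x) = C1


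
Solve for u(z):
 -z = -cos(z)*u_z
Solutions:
 u(z) = C1 + Integral(z/cos(z), z)


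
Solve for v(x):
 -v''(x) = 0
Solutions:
 v(x) = C1 + C2*x


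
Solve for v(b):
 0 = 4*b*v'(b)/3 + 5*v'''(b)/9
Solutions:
 v(b) = C1 + Integral(C2*airyai(-12^(1/3)*5^(2/3)*b/5) + C3*airybi(-12^(1/3)*5^(2/3)*b/5), b)


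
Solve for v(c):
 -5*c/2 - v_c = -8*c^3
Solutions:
 v(c) = C1 + 2*c^4 - 5*c^2/4


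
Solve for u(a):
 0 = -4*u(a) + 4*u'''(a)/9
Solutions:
 u(a) = C3*exp(3^(2/3)*a) + (C1*sin(3*3^(1/6)*a/2) + C2*cos(3*3^(1/6)*a/2))*exp(-3^(2/3)*a/2)


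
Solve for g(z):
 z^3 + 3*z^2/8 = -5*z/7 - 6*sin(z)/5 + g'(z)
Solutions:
 g(z) = C1 + z^4/4 + z^3/8 + 5*z^2/14 - 6*cos(z)/5
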